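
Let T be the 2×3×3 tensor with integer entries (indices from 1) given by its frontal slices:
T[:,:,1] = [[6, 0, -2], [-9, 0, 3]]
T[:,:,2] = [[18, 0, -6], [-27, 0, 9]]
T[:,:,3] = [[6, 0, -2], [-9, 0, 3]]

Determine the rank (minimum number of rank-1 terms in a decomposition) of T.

Lower bound: T ≠ 0 (e.g. T[1,1,1] = 6), so rank(T) ≥ 1.
Upper bound: the mode-1 fibre T[:,1,1] = [6, -9] gives a = (2, -3) (primitive direction); the mode-2 fibre T[1,:,1] = [6, 0, -2] gives b = (3, 0, -1); then c[k] = T[1,1,k] / (a[1]·b[1]) = [6, 18, 6] / 6 = (1, 3, 1).
Expanding (2, -3) ∘ (3, 0, -1) ∘ (1, 3, 1) reproduces all 18 entries of T, so T = (2, -3) ∘ (3, 0, -1) ∘ (1, 3, 1) and rank(T) ≤ 1.
These bounds meet, so rank(T) = 1.

1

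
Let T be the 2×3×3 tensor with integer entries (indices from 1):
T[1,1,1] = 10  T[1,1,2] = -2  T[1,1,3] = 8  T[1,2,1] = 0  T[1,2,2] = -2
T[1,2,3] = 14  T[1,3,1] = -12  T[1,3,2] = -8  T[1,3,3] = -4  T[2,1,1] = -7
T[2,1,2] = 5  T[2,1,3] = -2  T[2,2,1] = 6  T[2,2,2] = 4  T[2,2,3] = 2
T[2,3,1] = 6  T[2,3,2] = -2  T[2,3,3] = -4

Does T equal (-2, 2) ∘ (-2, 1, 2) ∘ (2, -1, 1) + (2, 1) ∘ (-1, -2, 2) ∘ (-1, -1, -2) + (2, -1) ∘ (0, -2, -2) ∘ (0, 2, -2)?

Reconstruct entrywise from the claimed factors. For example, T[2,3,3] = -4 and Σₗ aₗ[2]bₗ[3]cₗ[3] = (2)·(2)·(1) + (1)·(2)·(-2) + (-1)·(-2)·(-2) = -4; checking all 18 entries, every one matches. The claim holds.

Yes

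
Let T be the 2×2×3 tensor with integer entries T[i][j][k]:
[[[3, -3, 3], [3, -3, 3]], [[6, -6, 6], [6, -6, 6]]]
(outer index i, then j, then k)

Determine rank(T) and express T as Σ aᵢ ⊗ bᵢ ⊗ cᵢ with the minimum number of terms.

rank(T) = 1

Lower bound: T ≠ 0 (e.g. T[0,0,0] = 3), so rank(T) ≥ 1.
Upper bound: if T = a ⊗ b ⊗ c then every fibre of T is a multiple of the corresponding factor, so read the factors off the fibres through the nonzero entry T[0,0,0] = 3.
The mode-1 fibre T[:,0,0] = [3, 6] gives a = (1, 2) (primitive direction); the mode-2 fibre T[0,:,0] = [3, 3] gives b = (1, 1); then c[k] = T[0,0,k] / (a[0]·b[0]) = [3, -3, 3] / 1 = (3, -3, 3).
Expanding (1, 2) ⊗ (1, 1) ⊗ (3, -3, 3) reproduces all 12 entries of T, so T = (1, 2) ⊗ (1, 1) ⊗ (3, -3, 3) and rank(T) ≤ 1.
These bounds meet, so rank(T) = 1.
Check entry T[0,0,0] = 3: (1)·(1)·(3) = 3.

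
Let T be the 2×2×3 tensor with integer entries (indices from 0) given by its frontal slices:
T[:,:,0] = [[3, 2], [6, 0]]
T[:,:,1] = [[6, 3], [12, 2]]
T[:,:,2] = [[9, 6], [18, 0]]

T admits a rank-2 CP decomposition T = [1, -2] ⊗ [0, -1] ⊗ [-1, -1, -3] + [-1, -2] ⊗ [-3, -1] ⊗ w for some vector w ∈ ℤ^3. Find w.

w = [1, 2, 3]

Subtract the known terms from T to get the rank-1 residual R = [-1, -2] ⊗ [-3, -1] ⊗ w, so R[i,j,k] = a[i]·b[j]·w[k]. Pick indices with nonzero a[0]·b[0] = (-1)·(-3) = 3. Only the fibre through (0,0,·) is needed: R[0,0,:] = T[0,0,:] − Σₗ aₗ[0]bₗ[0]cₗ = [3, 6, 9] − (1)·(0)·[-1, -1, -3] = [3, 6, 9]. Then w[k] = R[0,0,k] / 3 for each k, giving w = [3, 6, 9] / 3 = [1, 2, 3].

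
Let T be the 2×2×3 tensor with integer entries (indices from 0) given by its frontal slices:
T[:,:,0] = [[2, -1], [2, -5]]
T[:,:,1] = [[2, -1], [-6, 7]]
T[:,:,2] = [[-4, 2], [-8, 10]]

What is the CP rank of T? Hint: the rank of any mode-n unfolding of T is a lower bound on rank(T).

3

Lower bound: the mode-3 unfolding of T (rows indexed by k, columns by (i,j) = (0,0), (0,1), (1,0), (1,1)) is [[2, -1, 2, -5], [2, -1, -6, 7], [-4, 2, -8, 10]].
There the 3×3 minor on rows k ∈ {0, 1, 2}, columns (i,j) ∈ {(0,0), (1,0), (1,1)} is det [[2, 2, -5], [2, -6, 7], [-4, -8, 10]] = 96 ≠ 0, so this unfolding has rank ≥ 3; CP rank is at least every unfolding rank, so rank(T) ≥ 3. (Unfolding ranks only ever bound the CP rank from below — rank(T) can be strictly larger than all of them — so the matching upper bound has to come from an explicit 3-term decomposition.)
Upper bound: T is a sum of 3 rank-1 terms, T = [0, 1] ⊗ [1, -1] ⊗ [4, -8, -8] + [0, 1] ⊗ [1, 0] ⊗ [-4, 0, 4] + [1, 1] ⊗ [2, -1] ⊗ [1, 1, -2] (one valid choice — decompositions are not unique — normalised so each a, b is primitive with positive first nonzero entry; check it by expanding all entries), so rank(T) ≤ 3.
These bounds meet, so rank(T) = 3.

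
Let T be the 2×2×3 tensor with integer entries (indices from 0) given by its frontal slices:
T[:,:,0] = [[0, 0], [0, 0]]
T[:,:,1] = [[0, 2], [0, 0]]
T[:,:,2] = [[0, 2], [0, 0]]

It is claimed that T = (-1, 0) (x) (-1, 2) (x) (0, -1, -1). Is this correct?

Reconstruct entry (0,0,1) from the claimed factors: Σₗ aₗ[0]bₗ[0]cₗ[1] = (-1)·(-1)·(-1) = -1, but T[0,0,1] = 0. The claim is false.

No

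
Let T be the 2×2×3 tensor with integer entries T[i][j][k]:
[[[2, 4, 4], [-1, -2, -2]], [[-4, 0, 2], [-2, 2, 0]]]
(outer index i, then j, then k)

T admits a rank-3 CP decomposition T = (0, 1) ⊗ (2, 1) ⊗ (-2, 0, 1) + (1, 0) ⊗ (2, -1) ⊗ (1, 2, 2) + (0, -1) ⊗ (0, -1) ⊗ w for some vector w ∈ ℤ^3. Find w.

Subtract the known terms from T to get the rank-1 residual R = (0, -1) ⊗ (0, -1) ⊗ w, so R[i,j,k] = a[i]·b[j]·w[k]. Pick indices with nonzero a[1]·b[1] = (-1)·(-1) = 1. Only the fibre through (1,1,·) is needed: R[1,1,:] = T[1,1,:] − Σₗ aₗ[1]bₗ[1]cₗ = [-2, 2, 0] − (1)·(1)·(-2, 0, 1) − (0)·(-1)·(1, 2, 2) = [0, 2, -1]. Then w[k] = R[1,1,k] / 1 for each k, giving w = [0, 2, -1] / 1 = (0, 2, -1).

w = (0, 2, -1)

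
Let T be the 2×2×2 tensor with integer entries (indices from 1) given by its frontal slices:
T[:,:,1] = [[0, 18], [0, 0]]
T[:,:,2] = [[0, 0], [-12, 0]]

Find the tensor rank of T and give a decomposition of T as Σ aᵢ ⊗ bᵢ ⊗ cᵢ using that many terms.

Lower bound: in the mode-3 unfolding of T (rows indexed by k, columns by (i,j)) the 2×2 minor on rows k ∈ {1, 2}, columns (i,j) ∈ {(1,2), (2,1)} is det [[18, 0], [0, -12]] = -216 ≠ 0, so that unfolding has rank ≥ 2 and hence rank(T) ≥ 2 (CP rank is at least every unfolding rank, though it can be larger).
Upper bound: with S_k = T[:,:,k], the two rank-1 terms a₁b₁ᵀ, a₂b₂ᵀ are the rank-1 members of the pencil x·S₁ + y·S₂.
det(x·S₁ + y·S₂) is 216·xy = 216·(y)(x), vanishing at (x:y) = (1:0) and (0:1).
M₁ = S₁ = [[0, 18], [0, 0]] = 18·[1, 0][0, 1]ᵀ and M₂ = S₂ = [[0, 0], [-12, 0]] = (-12)·[0, 1][1, 0]ᵀ, so take a₁ = [1, 0], b₁ = [0, 1], a₂ = [0, 1], b₂ = [1, 0].
Each slice is an integer combination of E₁ = a₁b₁ᵀ and E₂ = a₂b₂ᵀ: S₁ = 18·E₁, S₂ = −12·E₂; reading off coefficients, c₁ = [18, 0] and c₂ = [0, -12].
Hence T = [1, 0] ⊗ [0, 1] ⊗ [18, 0] + [0, 1] ⊗ [1, 0] ⊗ [0, -12], so rank(T) ≤ 2.
These bounds meet, so rank(T) = 2.

rank(T) = 2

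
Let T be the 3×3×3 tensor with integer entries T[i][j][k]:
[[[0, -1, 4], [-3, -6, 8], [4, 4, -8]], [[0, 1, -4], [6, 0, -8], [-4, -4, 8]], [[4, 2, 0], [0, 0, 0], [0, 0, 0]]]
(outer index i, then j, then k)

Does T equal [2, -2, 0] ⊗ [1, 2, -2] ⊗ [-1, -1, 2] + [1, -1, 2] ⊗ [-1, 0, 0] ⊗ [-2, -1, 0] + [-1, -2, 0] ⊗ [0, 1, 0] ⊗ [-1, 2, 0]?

Reconstruct entrywise from the claimed factors. For example, T[1,1,2] = -8 and Σₗ aₗ[1]bₗ[1]cₗ[2] = (-2)·(2)·(2) + (-1)·(0)·(0) + (-2)·(1)·(0) = -8; checking all 27 entries, every one matches. The claim holds.

Yes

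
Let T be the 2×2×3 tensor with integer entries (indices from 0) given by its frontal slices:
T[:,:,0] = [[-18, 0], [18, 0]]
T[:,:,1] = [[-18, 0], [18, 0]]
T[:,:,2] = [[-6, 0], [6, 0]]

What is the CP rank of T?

1

Lower bound: T ≠ 0 (e.g. T[0,0,0] = -18), so rank(T) ≥ 1.
Upper bound: the mode-1 fibre T[:,0,0] = [-18, 18] gives a = (1, -1) (primitive direction); the mode-2 fibre T[0,:,0] = [-18, 0] gives b = (1, 0); then c[k] = T[0,0,k] / (a[0]·b[0]) = [-18, -18, -6] / 1 = (-18, -18, -6).
Expanding (1, -1) ⊗ (1, 0) ⊗ (-18, -18, -6) reproduces all 12 entries of T, so T = (1, -1) ⊗ (1, 0) ⊗ (-18, -18, -6) and rank(T) ≤ 1.
These bounds meet, so rank(T) = 1.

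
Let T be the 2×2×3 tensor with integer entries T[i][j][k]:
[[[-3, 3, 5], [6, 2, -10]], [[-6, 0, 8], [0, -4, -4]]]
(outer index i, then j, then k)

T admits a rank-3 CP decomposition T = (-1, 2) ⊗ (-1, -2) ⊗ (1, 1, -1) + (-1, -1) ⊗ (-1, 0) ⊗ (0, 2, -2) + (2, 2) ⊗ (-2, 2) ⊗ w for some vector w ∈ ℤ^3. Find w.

Subtract the known terms from T to get the rank-1 residual R = (2, 2) ⊗ (-2, 2) ⊗ w, so R[i,j,k] = a[i]·b[j]·w[k]. Pick indices with nonzero a[0]·b[0] = (2)·(-2) = -4. Only the fibre through (0,0,·) is needed: R[0,0,:] = T[0,0,:] − Σₗ aₗ[0]bₗ[0]cₗ = [-3, 3, 5] − (-1)·(-1)·(1, 1, -1) − (-1)·(-1)·(0, 2, -2) = [-4, 0, 8]. Then w[k] = R[0,0,k] / -4 for each k, giving w = [-4, 0, 8] / -4 = (1, 0, -2).

w = (1, 0, -2)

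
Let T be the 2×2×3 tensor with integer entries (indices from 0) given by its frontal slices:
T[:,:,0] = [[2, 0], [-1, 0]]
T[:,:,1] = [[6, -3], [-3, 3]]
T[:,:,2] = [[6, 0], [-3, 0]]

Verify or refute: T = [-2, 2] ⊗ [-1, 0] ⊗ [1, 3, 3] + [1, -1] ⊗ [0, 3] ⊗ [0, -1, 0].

No

Reconstruct entry (1,0,0) from the claimed factors: Σₗ aₗ[1]bₗ[0]cₗ[0] = (2)·(-1)·(1) + (-1)·(0)·(0) = -2, but T[1,0,0] = -1. The claim is false.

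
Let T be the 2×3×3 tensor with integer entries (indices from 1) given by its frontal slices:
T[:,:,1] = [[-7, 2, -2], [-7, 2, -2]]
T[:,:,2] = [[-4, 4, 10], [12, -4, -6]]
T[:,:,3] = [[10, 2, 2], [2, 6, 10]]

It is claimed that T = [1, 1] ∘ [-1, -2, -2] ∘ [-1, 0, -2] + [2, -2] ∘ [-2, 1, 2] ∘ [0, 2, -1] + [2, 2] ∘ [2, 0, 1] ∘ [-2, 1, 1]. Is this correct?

Reconstruct entrywise from the claimed factors. For example, T[1,2,2] = 4 and Σₗ aₗ[1]bₗ[2]cₗ[2] = (1)·(-2)·(0) + (2)·(1)·(2) + (2)·(0)·(1) = 4; checking all 18 entries, every one matches. The claim holds.

Yes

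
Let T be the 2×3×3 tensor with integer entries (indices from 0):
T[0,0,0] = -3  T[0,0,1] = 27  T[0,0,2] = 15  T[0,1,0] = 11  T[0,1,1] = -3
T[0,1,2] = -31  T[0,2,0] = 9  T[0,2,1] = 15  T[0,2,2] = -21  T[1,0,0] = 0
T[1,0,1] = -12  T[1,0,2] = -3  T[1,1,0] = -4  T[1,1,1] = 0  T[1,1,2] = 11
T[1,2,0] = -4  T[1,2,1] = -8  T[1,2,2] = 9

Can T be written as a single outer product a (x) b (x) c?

No

The mode-3 unfolding of T (rows indexed by k, columns by (i,j) = (0,0), (0,1), (0,2), (1,0), (1,1), (1,2)) is [[-3, 11, 9, 0, -4, -4], [27, -3, 15, -12, 0, -8], [15, -31, -21, -3, 11, 9]].
There the 2×2 minor on rows k ∈ {0, 1}, columns (i,j) ∈ {(0,0), (0,1)} is det [[-3, 11], [27, -3]] = -288 ≠ 0, so this unfolding has rank ≥ 2; CP rank is at least every unfolding rank, so rank(T) ≥ 2.
In particular rank(T) ≥ 2 > 1, so T is not rank-1.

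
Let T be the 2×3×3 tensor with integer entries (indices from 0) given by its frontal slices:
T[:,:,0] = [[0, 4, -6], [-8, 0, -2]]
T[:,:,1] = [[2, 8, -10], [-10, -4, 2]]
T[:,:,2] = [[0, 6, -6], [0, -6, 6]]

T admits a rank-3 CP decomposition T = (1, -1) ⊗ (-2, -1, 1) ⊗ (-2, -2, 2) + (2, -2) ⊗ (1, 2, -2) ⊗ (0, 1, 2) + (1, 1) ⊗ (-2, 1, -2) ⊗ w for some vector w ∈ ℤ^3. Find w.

w = (2, 2, 0)

Subtract the known terms from T to get the rank-1 residual R = (1, 1) ⊗ (-2, 1, -2) ⊗ w, so R[i,j,k] = a[i]·b[j]·w[k]. Pick indices with nonzero a[0]·b[0] = (1)·(-2) = -2. Only the fibre through (0,0,·) is needed: R[0,0,:] = T[0,0,:] − Σₗ aₗ[0]bₗ[0]cₗ = [0, 2, 0] − (1)·(-2)·(-2, -2, 2) − (2)·(1)·(0, 1, 2) = [-4, -4, 0]. Then w[k] = R[0,0,k] / -2 for each k, giving w = [-4, -4, 0] / -2 = (2, 2, 0).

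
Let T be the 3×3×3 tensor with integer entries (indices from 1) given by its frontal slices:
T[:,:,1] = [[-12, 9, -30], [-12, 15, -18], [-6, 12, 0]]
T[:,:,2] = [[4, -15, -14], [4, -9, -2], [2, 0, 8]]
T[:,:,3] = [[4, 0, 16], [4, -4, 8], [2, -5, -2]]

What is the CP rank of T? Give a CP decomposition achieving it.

Lower bound: the mode-2 unfolding of T (rows indexed by j, columns by (i,k) = (1,1), (1,2), (1,3), (2,1), (2,2), (2,3), (3,1), (3,2), (3,3)) is [[-12, 4, 4, -12, 4, 4, -6, 2, 2], [9, -15, 0, 15, -9, -4, 12, 0, -5], [-30, -14, 16, -18, -2, 8, 0, 8, -2]].
There the 2×2 minor on rows j ∈ {1, 2}, columns (i,k) ∈ {(1,1), (1,2)} is det [[-12, 4], [9, -15]] = 144 ≠ 0, so this unfolding has rank ≥ 2; CP rank is at least every unfolding rank, so rank(T) ≥ 2. (Unfolding ranks only ever bound the CP rank from below — rank(T) can be strictly larger than all of them — so the matching upper bound has to come from an explicit 2-term decomposition.)
Upper bound — finding two terms. Write S_k = T[:,:,k] for the frontal slices: S₁ = [[-12, 9, -30], [-12, 15, -18], [-6, 12, 0]], S₂ = [[4, -15, -14], [4, -9, -2], [2, 0, 8]], S₃ = [[4, 0, 16], [4, -4, 8], [2, -5, -2]].
If T = a₁ ⊗ b₁ ⊗ c₁ + a₂ ⊗ b₂ ⊗ c₂ then each S_k = c₁[k]·a₁b₁ᵀ + c₂[k]·a₂b₂ᵀ. S₁ and S₂ are linearly independent, so a₁b₁ᵀ and a₂b₂ᵀ must span the same plane of matrices: they are the rank-1 matrices of the form x·S₁ + y·S₂.
The 2×2 minor of x·S₁ + y·S₂ on rows {1,2}, columns {1,2} is −72·x² − 48·xy + 24·y² = (-24)·(3·x − y)(x + y), vanishing at (x:y) = (1:3) and (1:-1).
M₁ = S₁ + 3·S₂ = [[0, -36, -72], [0, -12, -24], [0, 12, 24]] = (-12)·[3, 1, -1][0, 1, 2]ᵀ and M₂ = S₁ − S₂ = [[-16, 24, -16], [-16, 24, -16], [-8, 12, -8]] = (-4)·[2, 2, 1][2, -3, 2]ᵀ, so take a₁ = [3, 1, -1], b₁ = [0, 1, 2], a₂ = [2, 2, 1], b₂ = [2, -3, 2].
Each slice is an integer combination of E₁ = a₁b₁ᵀ and E₂ = a₂b₂ᵀ: S₁ = −3·E₁ − 3·E₂, S₂ = −3·E₁ + E₂, S₃ = 2·E₁ + E₂; reading off coefficients, c₁ = [-3, -3, 2] and c₂ = [-3, 1, 1].
Hence T = [3, 1, -1] ⊗ [0, 1, 2] ⊗ [-3, -3, 2] + [2, 2, 1] ⊗ [2, -3, 2] ⊗ [-3, 1, 1], so rank(T) ≤ 2.
These bounds meet, so rank(T) = 2.
Check entry T[2,3,3] = 8: (1)·(2)·(2) + (2)·(2)·(1) = 8.

rank(T) = 2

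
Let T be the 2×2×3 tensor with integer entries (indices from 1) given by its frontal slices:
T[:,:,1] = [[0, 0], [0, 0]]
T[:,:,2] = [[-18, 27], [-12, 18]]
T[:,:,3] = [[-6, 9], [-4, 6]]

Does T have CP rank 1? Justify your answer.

Yes

If T = a ∘ b ∘ c then every fibre of T is a multiple of the corresponding factor, so read the factors off the fibres through the nonzero entry T[1,1,2] = -18.
The mode-1 fibre T[:,1,2] = [-18, -12] gives a = [3, 2] (primitive direction); the mode-2 fibre T[1,:,2] = [-18, 27] gives b = [2, -3]; then c[k] = T[1,1,k] / (a[1]·b[1]) = [0, -18, -6] / 6 = [0, -3, -1].
Expanding [3, 2] ∘ [2, -3] ∘ [0, -3, -1] reproduces all 12 entries of T, so T = [3, 2] ∘ [2, -3] ∘ [0, -3, -1] and rank(T) ≤ 1.
Equivalently every frontal slice T[:,:,k] is c[k] times the rank-1 matrix [3, 2] ∘ [2, -3]. So T has rank 1 (it is nonzero).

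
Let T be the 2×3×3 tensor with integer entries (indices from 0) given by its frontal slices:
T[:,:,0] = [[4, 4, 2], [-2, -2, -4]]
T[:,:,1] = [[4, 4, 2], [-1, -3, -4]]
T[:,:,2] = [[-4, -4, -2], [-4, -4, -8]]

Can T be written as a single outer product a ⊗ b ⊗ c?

No

The mode-2 unfolding of T (rows indexed by j, columns by (i,k) = (0,0), (0,1), (0,2), (1,0), (1,1), (1,2)) is [[4, 4, -4, -2, -1, -4], [4, 4, -4, -2, -3, -4], [2, 2, -2, -4, -4, -8]].
There the 3×3 minor on rows j ∈ {0, 1, 2}, columns (i,k) ∈ {(0,0), (1,0), (1,1)} is det [[4, -2, -1], [4, -2, -3], [2, -4, -4]] = -24 ≠ 0, so this unfolding has rank ≥ 3; CP rank is at least every unfolding rank, so rank(T) ≥ 3.
In particular rank(T) ≥ 3 > 1, so T is not rank-1.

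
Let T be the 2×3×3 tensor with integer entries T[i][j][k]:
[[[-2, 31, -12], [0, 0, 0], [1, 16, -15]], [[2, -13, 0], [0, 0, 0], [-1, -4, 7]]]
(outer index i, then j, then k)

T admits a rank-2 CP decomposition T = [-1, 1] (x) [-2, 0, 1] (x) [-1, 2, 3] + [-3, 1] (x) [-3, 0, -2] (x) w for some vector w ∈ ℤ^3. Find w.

w = [0, 3, -2]

Subtract the known terms from T to get the rank-1 residual R = [-3, 1] (x) [-3, 0, -2] (x) w, so R[i,j,k] = a[i]·b[j]·w[k]. Pick indices with nonzero a[0]·b[0] = (-3)·(-3) = 9. Only the fibre through (0,0,·) is needed: R[0,0,:] = T[0,0,:] − Σₗ aₗ[0]bₗ[0]cₗ = [-2, 31, -12] − (-1)·(-2)·[-1, 2, 3] = [0, 27, -18]. Then w[k] = R[0,0,k] / 9 for each k, giving w = [0, 27, -18] / 9 = [0, 3, -2].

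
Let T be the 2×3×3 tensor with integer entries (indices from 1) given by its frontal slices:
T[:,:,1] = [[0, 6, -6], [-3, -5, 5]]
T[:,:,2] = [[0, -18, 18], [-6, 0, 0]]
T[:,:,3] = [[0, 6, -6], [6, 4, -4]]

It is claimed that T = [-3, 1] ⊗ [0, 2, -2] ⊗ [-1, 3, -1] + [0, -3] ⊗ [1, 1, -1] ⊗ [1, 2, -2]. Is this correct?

Yes

Reconstruct entrywise from the claimed factors. For example, T[2,2,2] = 0 and Σₗ aₗ[2]bₗ[2]cₗ[2] = (1)·(2)·(3) + (-3)·(1)·(2) = 0; checking all 18 entries, every one matches. The claim holds.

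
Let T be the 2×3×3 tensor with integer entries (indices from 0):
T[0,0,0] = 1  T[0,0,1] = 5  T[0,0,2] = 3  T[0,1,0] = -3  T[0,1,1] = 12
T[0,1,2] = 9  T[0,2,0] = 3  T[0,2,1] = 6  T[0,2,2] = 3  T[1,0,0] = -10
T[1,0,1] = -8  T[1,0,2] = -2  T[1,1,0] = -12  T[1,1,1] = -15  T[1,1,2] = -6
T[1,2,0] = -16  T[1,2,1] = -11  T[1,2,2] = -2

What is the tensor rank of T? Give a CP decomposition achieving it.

Lower bound: the mode-3 unfolding of T (rows indexed by k, columns by (i,j) = (0,0), (0,1), (0,2), (1,0), (1,1), (1,2)) is [[1, -3, 3, -10, -12, -16], [5, 12, 6, -8, -15, -11], [3, 9, 3, -2, -6, -2]].
There the 2×2 minor on rows k ∈ {0, 1}, columns (i,j) ∈ {(0,0), (0,1)} is det [[1, -3], [5, 12]] = 27 ≠ 0, so this unfolding has rank ≥ 2; CP rank is at least every unfolding rank, so rank(T) ≥ 2. (Flattening ranks never certify an upper bound on CP rank; for that we must actually write T with 2 rank-1 terms.)
Upper bound — finding two terms. Write S_k = T[:,:,k] for the frontal slices: S₀ = [[1, -3, 3], [-10, -12, -16]], S₁ = [[5, 12, 6], [-8, -15, -11]], S₂ = [[3, 9, 3], [-2, -6, -2]].
If T = a₁ (x) b₁ (x) c₁ + a₂ (x) b₂ (x) c₂ then each S_k = c₁[k]·a₁b₁ᵀ + c₂[k]·a₂b₂ᵀ. S₀ and S₁ are linearly independent, so a₁b₁ᵀ and a₂b₂ᵀ must span the same plane of matrices: they are the rank-1 matrices of the form x·S₀ + y·S₁.
The 2×2 minor of x·S₀ + y·S₁ on rows {0,1}, columns {0,1} is −42·x² + 21·xy + 21·y² = (-21)·(x − y)(2·x + y), vanishing at (x:y) = (1:1) and (1:-2).
M₁ = S₀ + S₁ = [[6, 9, 9], [-18, -27, -27]] = 3·(1, -3)(2, 3, 3)ᵀ and M₂ = S₀ − 2·S₁ = [[-9, -27, -9], [6, 18, 6]] = (-3)·(3, -2)(1, 3, 1)ᵀ, so take a₁ = (1, -3), b₁ = (2, 3, 3), a₂ = (3, -2), b₂ = (1, 3, 1).
Each slice is an integer combination of E₁ = a₁b₁ᵀ and E₂ = a₂b₂ᵀ: S₀ = 2·E₁ − E₂, S₁ = E₁ + E₂, S₂ = E₂; reading off coefficients, c₁ = (2, 1, 0) and c₂ = (-1, 1, 1).
Hence T = (1, -3) (x) (2, 3, 3) (x) (2, 1, 0) + (3, -2) (x) (1, 3, 1) (x) (-1, 1, 1), so rank(T) ≤ 2.
These bounds meet, so rank(T) = 2.

rank(T) = 2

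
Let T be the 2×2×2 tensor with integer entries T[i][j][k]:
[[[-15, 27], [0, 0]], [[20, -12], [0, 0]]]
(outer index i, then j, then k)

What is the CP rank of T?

Lower bound: the mode-3 unfolding of T (rows indexed by k, columns by (i,j) = (0,0), (0,1), (1,0), (1,1)) is [[-15, 0, 20, 0], [27, 0, -12, 0]].
There the 2×2 minor on rows k ∈ {0, 1}, columns (i,j) ∈ {(0,0), (1,0)} is det [[-15, 20], [27, -12]] = -360 ≠ 0, so this unfolding has rank ≥ 2; CP rank is at least every unfolding rank, so rank(T) ≥ 2. (Unfolding ranks only ever bound the CP rank from below — rank(T) can be strictly larger than all of them — so the matching upper bound has to come from an explicit 2-term decomposition.)
Upper bound — finding two terms. Every mode-2 slice of T is a multiple of one matrix: T[:,j,:] = b[j]·M with b = [1, 0] and M = [[-15, 27], [20, -12]] (rows indexed by i, columns by k). So it suffices to write M as a sum of two rank-1 matrices.
Splitting M by its rows (i = 0, 1), M = [1, 0][-15, 27]ᵀ + [0, 1][20, -12]ᵀ.
Hence T = [1, 0] ⊗ [1, 0] ⊗ [-15, 27] + [0, 1] ⊗ [1, 0] ⊗ [20, -12], so rank(T) ≤ 2.
These bounds meet, so rank(T) = 2.

2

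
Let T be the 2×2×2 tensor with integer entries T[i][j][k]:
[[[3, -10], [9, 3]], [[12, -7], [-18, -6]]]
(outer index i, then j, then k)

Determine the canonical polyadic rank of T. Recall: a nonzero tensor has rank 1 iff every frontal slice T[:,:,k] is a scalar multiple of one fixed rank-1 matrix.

2

Lower bound: the mode-1 unfolding of T (rows indexed by i, columns by (j,k) = (0,0), (0,1), (1,0), (1,1)) is [[3, -10, 9, 3], [12, -7, -18, -6]].
There the 2×2 minor on rows i ∈ {0, 1}, columns (j,k) ∈ {(0,0), (0,1)} is det [[3, -10], [12, -7]] = 99 ≠ 0, so this unfolding has rank ≥ 2; CP rank is at least every unfolding rank, so rank(T) ≥ 2. (Flattening ranks never certify an upper bound on CP rank; for that we must actually write T with 2 rank-1 terms.)
Upper bound — finding two terms. Write S_k = T[:,:,k] for the frontal slices: S₀ = [[3, 9], [12, -18]], S₁ = [[-10, 3], [-7, -6]].
If T = a₁ ⊗ b₁ ⊗ c₁ + a₂ ⊗ b₂ ⊗ c₂ then each S_k = c₁[k]·a₁b₁ᵀ + c₂[k]·a₂b₂ᵀ. S₀ and S₁ are linearly independent, so a₁b₁ᵀ and a₂b₂ᵀ must span the same plane of matrices: they are the rank-1 matrices of the form x·S₀ + y·S₁.
det(x·S₀ + y·S₁) is −162·x² + 189·xy + 81·y² = (-27)·(2·x − 3·y)(3·x + y), vanishing at (x:y) = (3:2) and (1:-3).
M₁ = 3·S₀ + 2·S₁ = [[-11, 33], [22, -66]] = (-11)·[1, -2][1, -3]ᵀ and M₂ = S₀ − 3·S₁ = [[33, 0], [33, 0]] = 33·[1, 1][1, 0]ᵀ, so take a₁ = [1, -2], b₁ = [1, -3], a₂ = [1, 1], b₂ = [1, 0].
Each slice is an integer combination of E₁ = a₁b₁ᵀ and E₂ = a₂b₂ᵀ: S₀ = −3·E₁ + 6·E₂, S₁ = −E₁ − 9·E₂; reading off coefficients, c₁ = [-3, -1] and c₂ = [6, -9].
Hence T = [1, -2] ⊗ [1, -3] ⊗ [-3, -1] + [1, 1] ⊗ [1, 0] ⊗ [6, -9], so rank(T) ≤ 2.
These bounds meet, so rank(T) = 2.
Check entry T[0,1,0] = 9: (1)·(-3)·(-3) + (1)·(0)·(6) = 9.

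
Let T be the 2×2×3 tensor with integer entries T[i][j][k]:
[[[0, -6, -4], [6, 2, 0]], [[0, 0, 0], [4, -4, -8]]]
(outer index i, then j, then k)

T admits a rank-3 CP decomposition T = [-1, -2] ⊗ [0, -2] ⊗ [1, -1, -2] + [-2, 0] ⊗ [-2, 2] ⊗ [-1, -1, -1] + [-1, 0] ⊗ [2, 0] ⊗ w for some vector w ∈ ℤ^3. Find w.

w = [-2, 1, 0]

Subtract the known terms from T to get the rank-1 residual R = [-1, 0] ⊗ [2, 0] ⊗ w, so R[i,j,k] = a[i]·b[j]·w[k]. Pick indices with nonzero a[0]·b[0] = (-1)·(2) = -2. Only the fibre through (0,0,·) is needed: R[0,0,:] = T[0,0,:] − Σₗ aₗ[0]bₗ[0]cₗ = [0, -6, -4] − (-1)·(0)·[1, -1, -2] − (-2)·(-2)·[-1, -1, -1] = [4, -2, 0]. Then w[k] = R[0,0,k] / -2 for each k, giving w = [4, -2, 0] / -2 = [-2, 1, 0].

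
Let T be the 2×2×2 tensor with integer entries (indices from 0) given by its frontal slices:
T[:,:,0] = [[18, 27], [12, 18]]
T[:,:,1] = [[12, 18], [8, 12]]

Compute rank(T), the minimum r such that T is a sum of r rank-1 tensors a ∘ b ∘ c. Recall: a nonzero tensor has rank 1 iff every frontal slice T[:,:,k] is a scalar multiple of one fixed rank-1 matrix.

Lower bound: T ≠ 0 (e.g. T[0,0,0] = 18), so rank(T) ≥ 1.
Upper bound: the mode-1 fibre T[:,0,0] = [18, 12] gives a = [3, 2] (primitive direction); the mode-2 fibre T[0,:,0] = [18, 27] gives b = [2, 3]; then c[k] = T[0,0,k] / (a[0]·b[0]) = [18, 12] / 6 = [3, 2].
Expanding [3, 2] ∘ [2, 3] ∘ [3, 2] reproduces all 8 entries of T, so T = [3, 2] ∘ [2, 3] ∘ [3, 2] and rank(T) ≤ 1.
These bounds meet, so rank(T) = 1.

1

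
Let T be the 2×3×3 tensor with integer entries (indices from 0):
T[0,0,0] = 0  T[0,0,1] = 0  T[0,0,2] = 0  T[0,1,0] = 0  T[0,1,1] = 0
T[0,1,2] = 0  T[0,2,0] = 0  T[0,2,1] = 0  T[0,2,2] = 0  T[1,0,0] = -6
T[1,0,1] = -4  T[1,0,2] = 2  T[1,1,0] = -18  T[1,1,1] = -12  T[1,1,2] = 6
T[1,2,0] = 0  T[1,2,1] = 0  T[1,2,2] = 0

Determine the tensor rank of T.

1

Lower bound: T ≠ 0 (e.g. T[1,0,0] = -6), so rank(T) ≥ 1.
Upper bound: if T = a ∘ b ∘ c then every fibre of T is a multiple of the corresponding factor, so read the factors off the fibres through the nonzero entry T[1,0,0] = -6.
The mode-1 fibre T[:,0,0] = [0, -6] gives a = (0, 1) (primitive direction); the mode-2 fibre T[1,:,0] = [-6, -18, 0] gives b = (1, 3, 0); then c[k] = T[1,0,k] / (a[1]·b[0]) = [-6, -4, 2] / 1 = (-6, -4, 2).
Expanding (0, 1) ∘ (1, 3, 0) ∘ (-6, -4, 2) reproduces all 18 entries of T, so T = (0, 1) ∘ (1, 3, 0) ∘ (-6, -4, 2) and rank(T) ≤ 1.
These bounds meet, so rank(T) = 1.
Check entry T[1,2,0] = 0: (1)·(0)·(-6) = 0.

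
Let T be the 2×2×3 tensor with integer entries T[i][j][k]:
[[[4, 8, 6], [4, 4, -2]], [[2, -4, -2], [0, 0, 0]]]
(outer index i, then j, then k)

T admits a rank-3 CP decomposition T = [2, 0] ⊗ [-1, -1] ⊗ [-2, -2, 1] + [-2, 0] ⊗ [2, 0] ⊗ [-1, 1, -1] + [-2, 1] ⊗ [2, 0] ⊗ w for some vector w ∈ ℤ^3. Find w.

Subtract the known terms from T to get the rank-1 residual R = [-2, 1] ⊗ [2, 0] ⊗ w, so R[i,j,k] = a[i]·b[j]·w[k]. Pick indices with nonzero a[0]·b[0] = (-2)·(2) = -4. Only the fibre through (0,0,·) is needed: R[0,0,:] = T[0,0,:] − Σₗ aₗ[0]bₗ[0]cₗ = [4, 8, 6] − (2)·(-1)·[-2, -2, 1] − (-2)·(2)·[-1, 1, -1] = [-4, 8, 4]. Then w[k] = R[0,0,k] / -4 for each k, giving w = [-4, 8, 4] / -4 = [1, -2, -1].

w = [1, -2, -1]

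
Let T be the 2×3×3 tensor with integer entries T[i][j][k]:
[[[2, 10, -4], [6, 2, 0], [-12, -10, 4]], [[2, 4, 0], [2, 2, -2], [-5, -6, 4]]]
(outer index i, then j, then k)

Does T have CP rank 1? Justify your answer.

No

The mode-2 unfolding of T (rows indexed by j, columns by (i,k) = (0,0), (0,1), (0,2), (1,0), (1,1), (1,2)) is [[2, 10, -4, 2, 4, 0], [6, 2, 0, 2, 2, -2], [-12, -10, 4, -5, -6, 4]].
There the 3×3 minor on rows j ∈ {0, 1, 2}, columns (i,k) ∈ {(0,0), (0,1), (0,2)} is det [[2, 10, -4], [6, 2, 0], [-12, -10, 4]] = -80 ≠ 0, so this unfolding has rank ≥ 3; CP rank is at least every unfolding rank, so rank(T) ≥ 3.
In particular rank(T) ≥ 3 > 1, so T is not rank-1.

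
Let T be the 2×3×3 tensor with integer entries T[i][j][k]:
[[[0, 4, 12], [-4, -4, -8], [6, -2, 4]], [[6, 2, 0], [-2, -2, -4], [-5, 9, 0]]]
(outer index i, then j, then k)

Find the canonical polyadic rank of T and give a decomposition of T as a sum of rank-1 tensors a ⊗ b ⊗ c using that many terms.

Lower bound: the mode-2 unfolding of T (rows indexed by j, columns by (i,k) = (0,0), (0,1), (0,2), (1,0), (1,1), (1,2)) is [[0, 4, 12, 6, 2, 0], [-4, -4, -8, -2, -2, -4], [6, -2, 4, -5, 9, 0]].
There the 3×3 minor on rows j ∈ {0, 1, 2}, columns (i,k) ∈ {(0,0), (0,1), (0,2)} is det [[0, 4, 12], [-4, -4, -8], [6, -2, 4]] = 256 ≠ 0, so this unfolding has rank ≥ 3; CP rank is at least every unfolding rank, so rank(T) ≥ 3. (This is only a lower bound: in general the CP rank may exceed every unfolding rank, so we still need to exhibit 3 rank-1 terms summing to T.)
Upper bound: T is a sum of 3 rank-1 terms, T = [1, -2] ⊗ [0, 0, 1] ⊗ [2, -4, 2] + [1, -1] ⊗ [2, 0, -1] ⊗ [-2, 0, 2] + [2, 1] ⊗ [2, -2, 1] ⊗ [1, 1, 2] (one valid choice — decompositions are not unique — normalised so each a, b is primitive with positive first nonzero entry; check it by expanding all entries), so rank(T) ≤ 3.
These bounds meet, so rank(T) = 3.

rank(T) = 3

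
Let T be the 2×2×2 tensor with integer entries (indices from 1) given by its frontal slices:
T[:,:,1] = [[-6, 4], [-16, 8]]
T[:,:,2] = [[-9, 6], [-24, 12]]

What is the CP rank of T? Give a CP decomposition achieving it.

Lower bound: in the mode-2 unfolding of T (rows indexed by j, columns by (i,k)) the 2×2 minor on rows j ∈ {1, 2}, columns (i,k) ∈ {(1,1), (2,1)} is det [[-6, -16], [4, 8]] = 16 ≠ 0, so that unfolding has rank ≥ 2 and hence rank(T) ≥ 2 (CP rank is at least every unfolding rank, though it can be larger).
Upper bound: T[:,:,k] = c[k]·M for every slice, with c = [2, 3] and M = [[-3, 2], [-8, 4]] (rows i, columns j).
Splitting M by its rows (i = 1, 2), M = [1, 0][-3, 2]ᵀ + [0, 1][-8, 4]ᵀ.
Hence T = [1, 0] ⊗ [-3, 2] ⊗ [2, 3] + [0, 1] ⊗ [-8, 4] ⊗ [2, 3], so rank(T) ≤ 2.
These bounds meet, so rank(T) = 2.

rank(T) = 2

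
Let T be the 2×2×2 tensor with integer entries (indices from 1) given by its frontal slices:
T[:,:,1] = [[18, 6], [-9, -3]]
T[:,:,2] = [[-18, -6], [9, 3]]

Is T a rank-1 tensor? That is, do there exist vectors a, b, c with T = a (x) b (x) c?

Yes

The mode-1 fibre T[:,1,1] = [18, -9] gives a = [2, -1] (primitive direction); the mode-2 fibre T[1,:,1] = [18, 6] gives b = [3, 1]; then c[k] = T[1,1,k] / (a[1]·b[1]) = [18, -18] / 6 = [3, -3].
Expanding [2, -1] (x) [3, 1] (x) [3, -3] reproduces all 8 entries of T, so T = [2, -1] (x) [3, 1] (x) [3, -3] and rank(T) ≤ 1.
Equivalently every frontal slice T[:,:,k] is c[k] times the rank-1 matrix [2, -1] (x) [3, 1]. So T has rank 1 (it is nonzero).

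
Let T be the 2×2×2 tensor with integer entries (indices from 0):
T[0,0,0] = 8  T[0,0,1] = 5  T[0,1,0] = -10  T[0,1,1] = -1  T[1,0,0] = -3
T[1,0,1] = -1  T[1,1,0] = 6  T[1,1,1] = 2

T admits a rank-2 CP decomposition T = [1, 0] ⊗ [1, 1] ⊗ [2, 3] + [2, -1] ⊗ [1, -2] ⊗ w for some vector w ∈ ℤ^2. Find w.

w = [3, 1]

Subtract the known terms from T to get the rank-1 residual R = [2, -1] ⊗ [1, -2] ⊗ w, so R[i,j,k] = a[i]·b[j]·w[k]. Pick indices with nonzero a[0]·b[0] = (2)·(1) = 2. Only the fibre through (0,0,·) is needed: R[0,0,:] = T[0,0,:] − Σₗ aₗ[0]bₗ[0]cₗ = [8, 5] − (1)·(1)·[2, 3] = [6, 2]. Then w[k] = R[0,0,k] / 2 for each k, giving w = [6, 2] / 2 = [3, 1].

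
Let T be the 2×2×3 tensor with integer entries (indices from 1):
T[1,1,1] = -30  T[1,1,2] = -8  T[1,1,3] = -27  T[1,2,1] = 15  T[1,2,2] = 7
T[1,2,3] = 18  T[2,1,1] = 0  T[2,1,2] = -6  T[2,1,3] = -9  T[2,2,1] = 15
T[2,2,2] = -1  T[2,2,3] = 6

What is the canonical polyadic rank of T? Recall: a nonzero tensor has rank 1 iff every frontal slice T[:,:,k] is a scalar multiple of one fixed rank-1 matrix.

2

Lower bound: the mode-3 unfolding of T (rows indexed by k, columns by (i,j) = (1,1), (1,2), (2,1), (2,2)) is [[-30, 15, 0, 15], [-8, 7, -6, -1], [-27, 18, -9, 6]].
There the 2×2 minor on rows k ∈ {1, 2}, columns (i,j) ∈ {(1,1), (1,2)} is det [[-30, 15], [-8, 7]] = -90 ≠ 0, so this unfolding has rank ≥ 2; CP rank is at least every unfolding rank, so rank(T) ≥ 2. (Unfolding ranks only ever bound the CP rank from below — rank(T) can be strictly larger than all of them — so the matching upper bound has to come from an explicit 2-term decomposition.)
Upper bound — finding two terms. Write S_k = T[:,:,k] for the frontal slices: S₁ = [[-30, 15], [0, 15]], S₂ = [[-8, 7], [-6, -1]], S₃ = [[-27, 18], [-9, 6]].
If T = a₁ ⊗ b₁ ⊗ c₁ + a₂ ⊗ b₂ ⊗ c₂ then each S_k = c₁[k]·a₁b₁ᵀ + c₂[k]·a₂b₂ᵀ. S₁ and S₂ are linearly independent, so a₁b₁ᵀ and a₂b₂ᵀ must span the same plane of matrices: they are the rank-1 matrices of the form x·S₁ + y·S₂.
det(x·S₁ + y·S₂) is −450·x² + 50·y² = (-50)·(3·x − y)(3·x + y), vanishing at (x:y) = (1:3) and (1:-3).
M₁ = S₁ + 3·S₂ = [[-54, 36], [-18, 12]] = (-6)·[3, 1][3, -2]ᵀ and M₂ = S₁ − 3·S₂ = [[-6, -6], [18, 18]] = (-6)·[1, -3][1, 1]ᵀ, so take a₁ = [3, 1], b₁ = [3, -2], a₂ = [1, -3], b₂ = [1, 1].
Each slice is an integer combination of E₁ = a₁b₁ᵀ and E₂ = a₂b₂ᵀ: S₁ = −3·E₁ − 3·E₂, S₂ = −E₁ + E₂, S₃ = −3·E₁; reading off coefficients, c₁ = [-3, -1, -3] and c₂ = [-3, 1, 0].
Hence T = [3, 1] ⊗ [3, -2] ⊗ [-3, -1, -3] + [1, -3] ⊗ [1, 1] ⊗ [-3, 1, 0], so rank(T) ≤ 2.
These bounds meet, so rank(T) = 2.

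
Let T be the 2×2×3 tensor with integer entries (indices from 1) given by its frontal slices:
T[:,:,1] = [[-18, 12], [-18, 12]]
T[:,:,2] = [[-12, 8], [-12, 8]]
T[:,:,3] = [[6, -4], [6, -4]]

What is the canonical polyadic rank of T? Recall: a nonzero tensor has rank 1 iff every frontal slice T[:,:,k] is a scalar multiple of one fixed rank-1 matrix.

Lower bound: T ≠ 0 (e.g. T[1,1,1] = -18), so rank(T) ≥ 1.
Upper bound: if T = a ⊗ b ⊗ c then every fibre of T is a multiple of the corresponding factor, so read the factors off the fibres through the nonzero entry T[1,1,1] = -18.
The mode-1 fibre T[:,1,1] = [-18, -18] gives a = (1, 1) (primitive direction); the mode-2 fibre T[1,:,1] = [-18, 12] gives b = (3, -2); then c[k] = T[1,1,k] / (a[1]·b[1]) = [-18, -12, 6] / 3 = (-6, -4, 2).
Expanding (1, 1) ⊗ (3, -2) ⊗ (-6, -4, 2) reproduces all 12 entries of T, so T = (1, 1) ⊗ (3, -2) ⊗ (-6, -4, 2) and rank(T) ≤ 1.
These bounds meet, so rank(T) = 1.

1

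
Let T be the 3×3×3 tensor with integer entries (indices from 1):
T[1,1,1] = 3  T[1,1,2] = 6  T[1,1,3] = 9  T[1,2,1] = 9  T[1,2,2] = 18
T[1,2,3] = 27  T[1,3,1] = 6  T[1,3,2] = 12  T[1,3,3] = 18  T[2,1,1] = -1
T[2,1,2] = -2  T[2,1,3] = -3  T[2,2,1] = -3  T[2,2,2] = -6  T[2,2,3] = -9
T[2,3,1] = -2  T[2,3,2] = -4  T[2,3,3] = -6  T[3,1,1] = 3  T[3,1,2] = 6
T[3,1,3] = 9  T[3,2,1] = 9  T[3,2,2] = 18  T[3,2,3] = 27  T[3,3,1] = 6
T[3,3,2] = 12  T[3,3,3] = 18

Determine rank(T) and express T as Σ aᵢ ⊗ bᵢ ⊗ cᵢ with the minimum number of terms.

Lower bound: T ≠ 0 (e.g. T[1,1,1] = 3), so rank(T) ≥ 1.
Upper bound: the mode-1 fibre T[:,1,1] = [3, -1, 3] gives a = [3, -1, 3] (primitive direction); the mode-2 fibre T[1,:,1] = [3, 9, 6] gives b = [1, 3, 2]; then c[k] = T[1,1,k] / (a[1]·b[1]) = [3, 6, 9] / 3 = [1, 2, 3].
Expanding [3, -1, 3] ⊗ [1, 3, 2] ⊗ [1, 2, 3] reproduces all 27 entries of T, so T = [3, -1, 3] ⊗ [1, 3, 2] ⊗ [1, 2, 3] and rank(T) ≤ 1.
These bounds meet, so rank(T) = 1.

rank(T) = 1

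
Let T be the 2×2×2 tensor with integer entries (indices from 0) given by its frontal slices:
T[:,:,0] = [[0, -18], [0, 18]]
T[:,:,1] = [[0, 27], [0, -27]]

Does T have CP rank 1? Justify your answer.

If T = a ⊗ b ⊗ c then every fibre of T is a multiple of the corresponding factor, so read the factors off the fibres through the nonzero entry T[0,1,0] = -18.
The mode-1 fibre T[:,1,0] = [-18, 18] gives a = [1, -1] (primitive direction); the mode-2 fibre T[0,:,0] = [0, -18] gives b = [0, 1]; then c[k] = T[0,1,k] / (a[0]·b[1]) = [-18, 27] / 1 = [-18, 27].
Expanding [1, -1] ⊗ [0, 1] ⊗ [-18, 27] reproduces all 8 entries of T, so T = [1, -1] ⊗ [0, 1] ⊗ [-18, 27] and rank(T) ≤ 1.
Equivalently every frontal slice T[:,:,k] is c[k] times the rank-1 matrix [1, -1] ⊗ [0, 1]. So T has rank 1 (it is nonzero).

Yes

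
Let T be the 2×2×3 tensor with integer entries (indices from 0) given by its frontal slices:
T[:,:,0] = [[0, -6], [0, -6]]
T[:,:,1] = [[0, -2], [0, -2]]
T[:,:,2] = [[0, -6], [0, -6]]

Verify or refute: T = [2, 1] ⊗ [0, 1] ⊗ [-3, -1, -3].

No

Reconstruct entry (1,1,0) from the claimed factors: Σₗ aₗ[1]bₗ[1]cₗ[0] = (1)·(1)·(-3) = -3, but T[1,1,0] = -6. The claim is false.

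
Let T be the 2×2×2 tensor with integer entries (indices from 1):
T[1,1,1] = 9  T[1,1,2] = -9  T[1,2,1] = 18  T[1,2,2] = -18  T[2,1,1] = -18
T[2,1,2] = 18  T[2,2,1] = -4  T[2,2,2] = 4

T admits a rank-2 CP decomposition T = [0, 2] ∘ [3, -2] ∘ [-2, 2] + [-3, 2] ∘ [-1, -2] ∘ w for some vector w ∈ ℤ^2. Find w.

w = [3, -3]

Subtract the known terms from T to get the rank-1 residual R = [-3, 2] ∘ [-1, -2] ∘ w, so R[i,j,k] = a[i]·b[j]·w[k]. Pick indices with nonzero a[1]·b[1] = (-3)·(-1) = 3. Only the fibre through (1,1,·) is needed: R[1,1,:] = T[1,1,:] − Σₗ aₗ[1]bₗ[1]cₗ = [9, -9] − (0)·(3)·[-2, 2] = [9, -9]. Then w[k] = R[1,1,k] / 3 for each k, giving w = [9, -9] / 3 = [3, -3].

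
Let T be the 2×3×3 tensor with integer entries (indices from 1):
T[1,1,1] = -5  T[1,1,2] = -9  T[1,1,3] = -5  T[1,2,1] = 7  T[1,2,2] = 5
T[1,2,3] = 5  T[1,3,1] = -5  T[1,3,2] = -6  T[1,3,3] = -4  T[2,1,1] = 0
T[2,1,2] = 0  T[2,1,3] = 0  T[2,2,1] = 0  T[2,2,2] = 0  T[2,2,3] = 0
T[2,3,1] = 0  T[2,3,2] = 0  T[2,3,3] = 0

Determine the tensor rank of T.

Lower bound: the mode-3 unfolding of T (rows indexed by k, columns by (i,j) = (1,1), (1,2), (1,3), (2,1), (2,2), (2,3)) is [[-5, 7, -5, 0, 0, 0], [-9, 5, -6, 0, 0, 0], [-5, 5, -4, 0, 0, 0]].
There the 3×3 minor on rows k ∈ {1, 2, 3}, columns (i,j) ∈ {(1,1), (1,2), (1,3)} is det [[-5, 7, -5], [-9, 5, -6], [-5, 5, -4]] = 8 ≠ 0, so this unfolding has rank ≥ 3; CP rank is at least every unfolding rank, so rank(T) ≥ 3. (This is only a lower bound: in general the CP rank may exceed every unfolding rank, so we still need to exhibit 3 rank-1 terms summing to T.)
Upper bound: T is a sum of 3 rank-1 terms, T = [1, 0] ⊗ [1, -1, 0] ⊗ [-2, 1, -1] + [1, 0] ⊗ [1, -1, 1] ⊗ [-4, -8, -4] + [1, 0] ⊗ [1, 1, -1] ⊗ [1, -2, 0] (written with every a and b primitive with positive leading entry and the scale carried by c; CP decompositions are not unique, and this one is verified by expanding entrywise), so rank(T) ≤ 3.
These bounds meet, so rank(T) = 3.

3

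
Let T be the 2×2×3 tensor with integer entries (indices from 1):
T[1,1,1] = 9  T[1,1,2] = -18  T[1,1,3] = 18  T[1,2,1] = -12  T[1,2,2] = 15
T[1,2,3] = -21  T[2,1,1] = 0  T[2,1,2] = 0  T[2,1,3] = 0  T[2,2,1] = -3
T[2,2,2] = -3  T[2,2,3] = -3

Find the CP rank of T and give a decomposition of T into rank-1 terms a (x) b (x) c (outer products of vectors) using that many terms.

Lower bound: in the mode-2 unfolding of T (rows indexed by j, columns by (i,k)) the 2×2 minor on rows j ∈ {1, 2}, columns (i,k) ∈ {(1,1), (1,2)} is det [[9, -18], [-12, 15]] = -81 ≠ 0, so that unfolding has rank ≥ 2 and hence rank(T) ≥ 2 (CP rank is at least every unfolding rank, though it can be larger).
Upper bound: with S_k = T[:,:,k], the two rank-1 terms a₁b₁ᵀ, a₂b₂ᵀ are the rank-1 members of the pencil x·S₁ + y·S₂.
det(x·S₁ + y·S₂) is −27·x² + 27·xy + 54·y² = (-27)·(x − 2·y)(x + y), vanishing at (x:y) = (2:1) and (1:-1).
M₁ = 2·S₁ + S₂ = [[0, -9], [0, -9]] = (-9)·(1, 1)(0, 1)ᵀ and M₂ = S₁ − S₂ = [[27, -27], [0, 0]] = 27·(1, 0)(1, -1)ᵀ, so take a₁ = (1, 1), b₁ = (0, 1), a₂ = (1, 0), b₂ = (1, -1).
Each slice is an integer combination of E₁ = a₁b₁ᵀ and E₂ = a₂b₂ᵀ: S₁ = −3·E₁ + 9·E₂, S₂ = −3·E₁ − 18·E₂, S₃ = −3·E₁ + 18·E₂; reading off coefficients, c₁ = (-3, -3, -3) and c₂ = (9, -18, 18).
Hence T = (1, 1) (x) (0, 1) (x) (-3, -3, -3) + (1, 0) (x) (1, -1) (x) (9, -18, 18), so rank(T) ≤ 2.
These bounds meet, so rank(T) = 2.

rank(T) = 2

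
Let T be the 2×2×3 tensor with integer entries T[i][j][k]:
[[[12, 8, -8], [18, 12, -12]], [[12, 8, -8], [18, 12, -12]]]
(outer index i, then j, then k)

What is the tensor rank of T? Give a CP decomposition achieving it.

Lower bound: T ≠ 0 (e.g. T[0,0,0] = 12), so rank(T) ≥ 1.
Upper bound: the mode-1 fibre T[:,0,0] = [12, 12] gives a = [1, 1] (primitive direction); the mode-2 fibre T[0,:,0] = [12, 18] gives b = [2, 3]; then c[k] = T[0,0,k] / (a[0]·b[0]) = [12, 8, -8] / 2 = [6, 4, -4].
Expanding [1, 1] (x) [2, 3] (x) [6, 4, -4] reproduces all 12 entries of T, so T = [1, 1] (x) [2, 3] (x) [6, 4, -4] and rank(T) ≤ 1.
These bounds meet, so rank(T) = 1.

rank(T) = 1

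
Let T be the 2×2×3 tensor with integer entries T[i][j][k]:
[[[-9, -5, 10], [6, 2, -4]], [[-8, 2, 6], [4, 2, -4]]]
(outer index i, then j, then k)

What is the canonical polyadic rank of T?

Lower bound: the mode-3 unfolding of T (rows indexed by k, columns by (i,j) = (0,0), (0,1), (1,0), (1,1)) is [[-9, 6, -8, 4], [-5, 2, 2, 2], [10, -4, 6, -4]].
There the 3×3 minor on rows k ∈ {0, 1, 2}, columns (i,j) ∈ {(0,0), (0,1), (1,0)} is det [[-9, 6, -8], [-5, 2, 2], [10, -4, 6]] = 120 ≠ 0, so this unfolding has rank ≥ 3; CP rank is at least every unfolding rank, so rank(T) ≥ 3. (This is only a lower bound: in general the CP rank may exceed every unfolding rank, so we still need to exhibit 3 rank-1 terms summing to T.)
Upper bound: T is a sum of 3 rank-1 terms, T = [0, 1] ⊗ [1, 0] ⊗ [-4, 4, 2] + [1, 0] ⊗ [1, 2] ⊗ [-1, -1, 2] + [2, 1] ⊗ [1, -1] ⊗ [-4, -2, 4] (one valid choice — decompositions are not unique — normalised so each a, b is primitive with positive first nonzero entry; check it by expanding all entries), so rank(T) ≤ 3.
These bounds meet, so rank(T) = 3.
Check entry T[1,1,1] = 2: (1)·(0)·(4) + (0)·(2)·(-1) + (1)·(-1)·(-2) = 2.

3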